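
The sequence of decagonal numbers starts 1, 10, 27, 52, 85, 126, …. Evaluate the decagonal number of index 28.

3052

The 28th decagonal number is n(4n−3) with n = 28.
28·(4·28 − 3) = 28·109 = 3052.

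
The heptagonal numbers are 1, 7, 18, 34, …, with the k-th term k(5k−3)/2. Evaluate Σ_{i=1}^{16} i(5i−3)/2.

Σ i(5i−3)/2 = (5Σi² − 3Σi) / 2 over i = 1..16.
Σi = 136 and Σi² = 1496.
(5·1496 − 3·136) / 2 = 7072/2 = 3536.

3536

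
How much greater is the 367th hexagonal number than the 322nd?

61965

367·(2·367 − 1) = 269011 and 322·(2·322 − 1) = 207046.
Difference: 269011 − 207046 = 61965.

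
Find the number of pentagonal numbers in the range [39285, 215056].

The n-th pentagonal number is n(3n−1)/2.
Smallest index with value ≥ 39285: n = 162 (giving 39285).
Largest index with value ≤ 215056: n = 378 (giving 214137).
Indices 162 through 378: 217 terms.

217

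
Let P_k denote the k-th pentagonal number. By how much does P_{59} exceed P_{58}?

Consecutive pentagonal numbers differ by 3n − 2: here 3·59 − 2 = 175.

175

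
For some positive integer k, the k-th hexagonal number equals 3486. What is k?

Set n(2n−1) = 3486, giving 2n² − n − 3486 = 0.
The discriminant is 1 + 8·3486 = 27889, and √27889 = 167.
So n = (1 + 167) / 4 = 168/4 = 42.
Check: 42·(2·42 − 1) = 3486. ✓

42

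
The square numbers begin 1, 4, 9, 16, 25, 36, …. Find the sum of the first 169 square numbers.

Σ_{i=1}^{169} i² = 169·170·339/6 = 1623245.

1623245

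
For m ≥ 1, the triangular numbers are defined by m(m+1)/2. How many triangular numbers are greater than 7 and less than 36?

The n-th triangular number is n(n+1)/2.
Smallest index with value > 7: n = 4 (giving 10).
Largest index with value < 36: n = 7 (giving 28).
Indices 4 through 7: 4 terms.

4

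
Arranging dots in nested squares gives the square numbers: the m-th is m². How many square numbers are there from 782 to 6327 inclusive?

The n-th square number is n².
Smallest index with value ≥ 782: n = 28 (giving 784).
Largest index with value ≤ 6327: n = 79 (giving 6241).
Indices 28 through 79: 52 terms.

52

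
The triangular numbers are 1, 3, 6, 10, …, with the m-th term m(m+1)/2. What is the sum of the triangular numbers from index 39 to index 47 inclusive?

8544

Σ i(i+1)/2 = (Σi² + Σi) / 2 over i = 39..47.
Σi = 1128 − 741 = 387 and Σi² = 35720 − 19019 = 16701.
(1·16701 + 1·387) / 2 = 17088/2 = 8544.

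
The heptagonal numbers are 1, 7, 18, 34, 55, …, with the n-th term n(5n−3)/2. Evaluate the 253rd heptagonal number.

The 253rd heptagonal number is n(5n−3)/2 with n = 253.
253·(5·253 − 3)/2 = 253·1262/2 = 253·631 = 159643.

159643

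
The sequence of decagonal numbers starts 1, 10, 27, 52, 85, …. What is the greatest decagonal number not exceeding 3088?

3052

Solve n(4n−3) ≤ 3088 for integer n.
n = 28 gives 3052 ≤ 3088, while n = 29 gives 3277 > 3088; so the answer is 3052.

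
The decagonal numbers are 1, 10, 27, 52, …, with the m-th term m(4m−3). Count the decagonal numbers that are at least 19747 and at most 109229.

The n-th decagonal number is n(4n−3).
Smallest index with value ≥ 19747: n = 71 (giving 19951).
Largest index with value ≤ 109229: n = 165 (giving 108405).
Indices 71 through 165: 95 terms.

95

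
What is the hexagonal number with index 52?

The 52nd hexagonal number is n(2n−1) with n = 52.
52·(2·52 − 1) = 52·103 = 5356.

5356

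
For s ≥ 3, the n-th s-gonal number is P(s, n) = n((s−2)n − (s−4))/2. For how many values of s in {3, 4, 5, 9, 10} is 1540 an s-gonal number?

s = 3: P(3, 55) = 1540. ✓
s = 4: P(4, 39) = 1521 and P(4, 40) = 1600; 1540 is not s-gonal.
s = 5: P(5, 32) = 1520 and P(5, 33) = 1617; 1540 is not s-gonal.
s = 9: P(9, 21) = 1491 and P(9, 22) = 1639; 1540 is not s-gonal.
s = 10: P(10, 20) = 1540. ✓
Hits: s ∈ {3, 10} → 2.

2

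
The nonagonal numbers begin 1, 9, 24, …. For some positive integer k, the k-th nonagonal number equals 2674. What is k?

28

Set n(7n−5)/2 = 2674, giving 7n² − 5n − 5348 = 0.
The discriminant is 25 + 56·2674 = 149769, and √149769 = 387.
So n = (5 + 387) / 14 = 392/14 = 28.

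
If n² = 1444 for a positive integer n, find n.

38

We need n² = 1444, so n = √1444 = 38.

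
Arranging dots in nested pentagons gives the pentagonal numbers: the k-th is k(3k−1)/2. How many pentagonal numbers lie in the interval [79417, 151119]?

87

The n-th pentagonal number is n(3n−1)/2.
Smallest index with value ≥ 79417: n = 231 (giving 79926).
Largest index with value ≤ 151119: n = 317 (giving 150575).
Indices 231 through 317: 87 terms.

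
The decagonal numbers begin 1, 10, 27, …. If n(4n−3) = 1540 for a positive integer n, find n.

Set n(4n−3) = 1540, giving 4n² − 3n − 1540 = 0.
The discriminant is 9 + 16·1540 = 24649, and √24649 = 157.
So n = (3 + 157) / 8 = 160/8 = 20.
Check: 20·(4·20 − 3) = 1540. ✓

20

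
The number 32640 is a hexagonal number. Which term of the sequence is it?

128

Set n(2n−1) = 32640, giving 2n² − n − 32640 = 0.
The discriminant is 1 + 8·32640 = 261121, and √261121 = 511.
So n = (1 + 511) / 4 = 512/4 = 128.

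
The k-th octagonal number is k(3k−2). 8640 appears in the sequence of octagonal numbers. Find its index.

Set n(3n−2) = 8640, giving 3n² − 2n − 8640 = 0.
The discriminant is 4 + 12·8640 = 103684, and √103684 = 322.
So n = (2 + 322) / 6 = 324/6 = 54.
Check: 54·(3·54 − 2) = 8640. ✓

54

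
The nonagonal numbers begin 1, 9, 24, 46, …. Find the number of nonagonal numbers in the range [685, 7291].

32

The n-th nonagonal number is n(7n−5)/2.
Smallest index with value ≥ 685: n = 15 (giving 750).
Largest index with value ≤ 7291: n = 46 (giving 7291).
Indices 15 through 46: 32 terms.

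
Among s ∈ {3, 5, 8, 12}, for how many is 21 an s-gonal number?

s = 3: P(3, 6) = 21. ✓
s = 5: P(5, 3) = 12 and P(5, 4) = 22; 21 is not s-gonal.
s = 8: P(8, 3) = 21. ✓
s = 12: P(12, 2) = 12 and P(12, 3) = 33; 21 is not s-gonal.
Hits: s ∈ {3, 8} → 2.

2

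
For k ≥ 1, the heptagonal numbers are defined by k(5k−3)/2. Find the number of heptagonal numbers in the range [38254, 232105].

182

The n-th heptagonal number is n(5n−3)/2.
Smallest index with value ≥ 38254: n = 124 (giving 38254).
Largest index with value ≤ 232105: n = 305 (giving 232105).
Indices 124 through 305: 182 terms.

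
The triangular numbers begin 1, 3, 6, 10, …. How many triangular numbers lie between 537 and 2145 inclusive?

The n-th triangular number is n(n+1)/2.
Smallest index with value ≥ 537: n = 33 (giving 561).
Largest index with value ≤ 2145: n = 65 (giving 2145).
Indices 33 through 65: 33 terms.

33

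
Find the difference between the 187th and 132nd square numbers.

187² = 34969 and 132² = 17424.
Difference: 34969 − 17424 = 17545.

17545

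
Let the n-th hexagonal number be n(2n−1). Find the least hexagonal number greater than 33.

45

Solve n(2n−1) > 33 for integer n.
The largest n with value ≤ 33 is 4 (since 28 ≤ 33 < 45), so the first above is n = 5, value 45.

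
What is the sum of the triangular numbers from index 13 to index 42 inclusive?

Σ i(i+1)/2 = (Σi² + Σi) / 2 over i = 13..42.
Σi = 903 − 78 = 825 and Σi² = 25585 − 650 = 24935.
(1·24935 + 1·825) / 2 = 25760/2 = 12880.

12880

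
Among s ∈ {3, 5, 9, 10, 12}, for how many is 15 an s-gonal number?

s = 3: P(3, 5) = 15. ✓
s = 5: P(5, 3) = 12 and P(5, 4) = 22; 15 is not s-gonal.
s = 9: P(9, 2) = 9 and P(9, 3) = 24; 15 is not s-gonal.
s = 10: P(10, 2) = 10 and P(10, 3) = 27; 15 is not s-gonal.
s = 12: P(12, 2) = 12 and P(12, 3) = 33; 15 is not s-gonal.
Hits: s ∈ {3} → 1.

1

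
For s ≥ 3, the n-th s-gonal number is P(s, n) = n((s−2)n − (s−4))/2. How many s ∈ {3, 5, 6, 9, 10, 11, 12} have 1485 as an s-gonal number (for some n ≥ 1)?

1

s = 3: P(3, 54) = 1485. ✓
s = 5: P(5, 31) = 1426 and P(5, 32) = 1520; 1485 is not s-gonal.
s = 6: P(6, 27) = 1431 and P(6, 28) = 1540; 1485 is not s-gonal.
s = 9: P(9, 20) = 1350 and P(9, 21) = 1491; 1485 is not s-gonal.
s = 10: P(10, 19) = 1387 and P(10, 20) = 1540; 1485 is not s-gonal.
s = 11: P(11, 18) = 1395 and P(11, 19) = 1558; 1485 is not s-gonal.
s = 12: P(12, 17) = 1377 and P(12, 18) = 1548; 1485 is not s-gonal.
Hits: s ∈ {3} → 1.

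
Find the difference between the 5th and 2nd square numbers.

5² = 25 and 2² = 4.
Difference: 25 − 4 = 21.

21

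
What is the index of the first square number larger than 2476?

Solve n² > 2476 for integer n.
The largest n with value ≤ 2476 is 49 (since 2401 ≤ 2476 < 2500), so the first above is n = 50, value 2500.

50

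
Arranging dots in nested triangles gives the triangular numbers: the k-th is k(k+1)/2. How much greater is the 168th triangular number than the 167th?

168

Consecutive triangular numbers differ by n: T_{168} − T_{167} = 168.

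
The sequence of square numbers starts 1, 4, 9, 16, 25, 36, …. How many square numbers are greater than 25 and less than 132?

6

The n-th square number is n².
Smallest index with value > 25: n = 6 (giving 36).
Largest index with value < 132: n = 11 (giving 121).
Indices 6 through 11: 6 terms.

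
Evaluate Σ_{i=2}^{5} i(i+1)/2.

Σ i(i+1)/2 = (Σi² + Σi) / 2 over i = 2..5.
Σi = 15 − 1 = 14 and Σi² = 55 − 1 = 54.
(1·54 + 1·14) / 2 = 68/2 = 34.

34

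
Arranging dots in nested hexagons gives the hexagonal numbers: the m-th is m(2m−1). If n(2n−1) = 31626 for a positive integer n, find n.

Set n(2n−1) = 31626, giving 2n² − n − 31626 = 0.
The discriminant is 1 + 8·31626 = 253009, and √253009 = 503.
So n = (1 + 503) / 4 = 504/4 = 126.

126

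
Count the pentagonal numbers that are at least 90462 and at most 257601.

The n-th pentagonal number is n(3n−1)/2.
Smallest index with value ≥ 90462: n = 246 (giving 90651).
Largest index with value ≤ 257601: n = 414 (giving 256887).
Indices 246 through 414: 169 terms.

169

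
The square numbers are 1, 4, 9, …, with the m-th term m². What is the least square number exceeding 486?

529

Solve n² > 486 for integer n.
The largest n with value ≤ 486 is 22 (since 484 ≤ 486 < 529), so the first above is n = 23, value 529.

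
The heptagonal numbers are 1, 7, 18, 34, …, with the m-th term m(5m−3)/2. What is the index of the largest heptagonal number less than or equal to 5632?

47

Solve n(5n−3)/2 ≤ 5632 for integer n.
n = 47 gives 5452 ≤ 5632, while n = 48 gives 5688 > 5632; so the answer is index 47.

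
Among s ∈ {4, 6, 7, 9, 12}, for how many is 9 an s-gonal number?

2

s = 4: P(4, 3) = 9. ✓
s = 6: P(6, 2) = 6 and P(6, 3) = 15; 9 is not s-gonal.
s = 7: P(7, 2) = 7 and P(7, 3) = 18; 9 is not s-gonal.
s = 9: P(9, 2) = 9. ✓
s = 12: P(12, 1) = 1 and P(12, 2) = 12; 9 is not s-gonal.
Hits: s ∈ {4, 9} → 2.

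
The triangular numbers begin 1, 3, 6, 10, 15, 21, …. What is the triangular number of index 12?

78

The 12th triangular number is n(n+1)/2 with n = 12.
12·13/2 = 156/2 = 78.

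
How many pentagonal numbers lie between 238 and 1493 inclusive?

The n-th pentagonal number is n(3n−1)/2.
Smallest index with value ≥ 238: n = 13 (giving 247).
Largest index with value ≤ 1493: n = 31 (giving 1426).
Indices 13 through 31: 19 terms.

19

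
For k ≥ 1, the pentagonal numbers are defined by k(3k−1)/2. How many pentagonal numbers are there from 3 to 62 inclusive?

The n-th pentagonal number is n(3n−1)/2.
Smallest index with value ≥ 3: n = 2 (giving 5).
Largest index with value ≤ 62: n = 6 (giving 51).
Indices 2 through 6: 5 terms.

5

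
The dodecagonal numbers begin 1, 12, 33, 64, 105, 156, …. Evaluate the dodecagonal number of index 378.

712908

The 378th dodecagonal number is n(5n−4) with n = 378.
378·(5·378 − 4) = 378·1886 = 712908.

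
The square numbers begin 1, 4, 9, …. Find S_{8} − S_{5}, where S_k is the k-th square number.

8² = 64 and 5² = 25.
Difference: 64 − 25 = 39.

39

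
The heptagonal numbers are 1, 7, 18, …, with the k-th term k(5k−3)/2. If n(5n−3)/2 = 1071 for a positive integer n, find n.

21

Set n(5n−3)/2 = 1071, giving 5n² − 3n − 2142 = 0.
The discriminant is 9 + 40·1071 = 42849, and √42849 = 207.
So n = (3 + 207) / 10 = 210/10 = 21.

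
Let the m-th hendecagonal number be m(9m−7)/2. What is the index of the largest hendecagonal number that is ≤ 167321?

193

Solve n(9n−7)/2 ≤ 167321 for integer n.
n = 193 gives 166945 ≤ 167321, while n = 194 gives 168683 > 167321; so the answer is index 193.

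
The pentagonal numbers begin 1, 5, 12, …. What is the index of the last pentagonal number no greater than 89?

7

Solve n(3n−1)/2 ≤ 89 for integer n.
n = 7 gives 70 ≤ 89, while n = 8 gives 92 > 89; so the answer is index 7.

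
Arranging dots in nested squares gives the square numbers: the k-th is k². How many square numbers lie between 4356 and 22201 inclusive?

The n-th square number is n².
Smallest index with value ≥ 4356: n = 66 (giving 4356).
Largest index with value ≤ 22201: n = 149 (giving 22201).
Indices 66 through 149: 84 terms.

84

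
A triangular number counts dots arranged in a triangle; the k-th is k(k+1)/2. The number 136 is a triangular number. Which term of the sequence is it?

16

Set n(n+1)/2 = 136, giving n² + n − 272 = 0.
So n = (-1 + 33) / 2 = 32/2 = 16.
Check: 16·17/2 = 136. ✓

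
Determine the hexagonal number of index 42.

42·(2·42 − 1) = 42·83 = 3486.

3486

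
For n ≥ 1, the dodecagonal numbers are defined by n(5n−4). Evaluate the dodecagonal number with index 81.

32481

The 81st dodecagonal number is n(5n−4) with n = 81.
81·(5·81 − 4) = 81·401 = 32481.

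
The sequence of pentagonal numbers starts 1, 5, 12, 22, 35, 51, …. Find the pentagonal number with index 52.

4030

52·(3·52 − 1)/2 = 52·155/2 = 4030.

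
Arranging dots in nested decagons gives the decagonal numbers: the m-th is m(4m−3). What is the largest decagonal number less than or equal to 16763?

Solve n(4n−3) ≤ 16763 for integer n.
n = 65 gives 16705 ≤ 16763, while n = 66 gives 17226 > 16763; so the answer is 16705.

16705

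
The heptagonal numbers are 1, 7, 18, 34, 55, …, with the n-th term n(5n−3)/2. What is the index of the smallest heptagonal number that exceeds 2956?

Solve n(5n−3)/2 > 2956 for integer n.
The largest n with value ≤ 2956 is 34 (since 2839 ≤ 2956 < 3010), so the first above is n = 35, value 3010.

35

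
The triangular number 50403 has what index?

317

Set n(n+1)/2 = 50403, giving n² + n − 100806 = 0.
So n = (-1 + 635) / 2 = 634/2 = 317.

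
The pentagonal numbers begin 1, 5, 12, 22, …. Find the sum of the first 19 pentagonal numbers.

3610

Σ i(3i−1)/2 = (3Σi² − Σi) / 2 over i = 1..19.
Σi = 190 and Σi² = 2470.
(3·2470 − 1·190) / 2 = 7220/2 = 3610.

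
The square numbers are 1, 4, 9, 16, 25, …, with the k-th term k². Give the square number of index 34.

34² = 1156.

1156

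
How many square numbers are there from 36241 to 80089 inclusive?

The n-th square number is n².
Smallest index with value ≥ 36241: n = 191 (giving 36481).
Largest index with value ≤ 80089: n = 283 (giving 80089).
Indices 191 through 283: 93 terms.

93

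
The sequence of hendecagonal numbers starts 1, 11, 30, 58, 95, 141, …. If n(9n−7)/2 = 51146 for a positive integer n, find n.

Set n(9n−7)/2 = 51146, giving 9n² − 7n − 102292 = 0.
The discriminant is 49 + 72·51146 = 3682561, and √3682561 = 1919.
So n = (7 + 1919) / 18 = 1926/18 = 107.
Check: 107·(9·107 − 7)/2 = 51146. ✓

107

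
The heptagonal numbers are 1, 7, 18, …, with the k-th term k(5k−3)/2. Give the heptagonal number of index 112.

31192

The 112th heptagonal number is n(5n−3)/2 with n = 112.
112·(5·112 − 3)/2 = 112·557/2 = 31192.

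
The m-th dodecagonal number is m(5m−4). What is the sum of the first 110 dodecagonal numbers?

Σ i(5i−4) = 5Σi² − 4Σi over i = 1..110.
Σi = 6105 and Σi² = 449735.
5·449735 − 4·6105 = 2224255.

2224255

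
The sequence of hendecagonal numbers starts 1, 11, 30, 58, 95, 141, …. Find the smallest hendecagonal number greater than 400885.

Solve n(9n−7)/2 > 400885 for integer n.
The largest n with value ≤ 400885 is 298 (since 398575 ≤ 400885 < 401258), so the first above is n = 299, value 401258.

401258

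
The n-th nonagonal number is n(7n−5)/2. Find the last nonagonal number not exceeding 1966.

1956

Solve n(7n−5)/2 ≤ 1966 for integer n.
n = 24 gives 1956 ≤ 1966, while n = 25 gives 2125 > 1966; so the answer is 1956.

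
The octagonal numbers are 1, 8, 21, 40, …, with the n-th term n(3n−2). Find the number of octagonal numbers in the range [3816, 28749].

63

The n-th octagonal number is n(3n−2).
Smallest index with value ≥ 3816: n = 36 (giving 3816).
Largest index with value ≤ 28749: n = 98 (giving 28616).
Indices 36 through 98: 63 terms.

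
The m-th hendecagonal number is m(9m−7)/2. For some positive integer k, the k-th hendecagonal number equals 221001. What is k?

222

Set n(9n−7)/2 = 221001, giving 9n² − 7n − 442002 = 0.
The discriminant is 49 + 72·221001 = 15912121, and √15912121 = 3989.
So n = (7 + 3989) / 18 = 3996/18 = 222.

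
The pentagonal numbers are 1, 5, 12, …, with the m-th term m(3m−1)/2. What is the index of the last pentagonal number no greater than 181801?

348

Solve n(3n−1)/2 ≤ 181801 for integer n.
n = 348 gives 181482 ≤ 181801, while n = 349 gives 182527 > 181801; so the answer is index 348.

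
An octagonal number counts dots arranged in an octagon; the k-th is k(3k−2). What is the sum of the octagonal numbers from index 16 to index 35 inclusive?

Σ i(3i−2) = 3Σi² − 2Σi over i = 16..35.
Σi = 630 − 120 = 510 and Σi² = 14910 − 1240 = 13670.
3·13670 − 2·510 = 39990.

39990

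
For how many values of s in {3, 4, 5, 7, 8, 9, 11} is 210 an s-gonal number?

s = 3: P(3, 20) = 210. ✓
s = 4: P(4, 14) = 196 and P(4, 15) = 225; 210 is not s-gonal.
s = 5: P(5, 12) = 210. ✓
s = 7: P(7, 9) = 189 and P(7, 10) = 235; 210 is not s-gonal.
s = 8: P(8, 8) = 176 and P(8, 9) = 225; 210 is not s-gonal.
s = 9: P(9, 8) = 204 and P(9, 9) = 261; 210 is not s-gonal.
s = 11: P(11, 7) = 196 and P(11, 8) = 260; 210 is not s-gonal.
Hits: s ∈ {3, 5} → 2.

2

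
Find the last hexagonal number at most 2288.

Solve n(2n−1) ≤ 2288 for integer n.
n = 34 gives 2278 ≤ 2288, while n = 35 gives 2415 > 2288; so the answer is 2278.

2278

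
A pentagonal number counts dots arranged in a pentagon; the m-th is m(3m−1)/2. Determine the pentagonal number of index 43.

The 43rd pentagonal number is n(3n−1)/2 with n = 43.
43·(3·43 − 1)/2 = 43·128/2 = 43·64 = 2752.

2752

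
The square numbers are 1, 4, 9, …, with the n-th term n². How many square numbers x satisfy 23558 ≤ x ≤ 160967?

The n-th square number is n².
Smallest index with value ≥ 23558: n = 154 (giving 23716).
Largest index with value ≤ 160967: n = 401 (giving 160801).
Indices 154 through 401: 248 terms.

248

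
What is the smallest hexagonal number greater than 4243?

Solve n(2n−1) > 4243 for integer n.
The largest n with value ≤ 4243 is 46 (since 4186 ≤ 4243 < 4371), so the first above is n = 47, value 4371.

4371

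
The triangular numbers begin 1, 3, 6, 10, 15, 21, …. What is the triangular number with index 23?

276

The 23rd triangular number is n(n+1)/2 with n = 23.
23·24/2 = 552/2 = 276.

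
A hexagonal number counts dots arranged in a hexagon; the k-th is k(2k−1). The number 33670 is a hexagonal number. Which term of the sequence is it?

130

Set n(2n−1) = 33670, giving 2n² − n − 33670 = 0.
The discriminant is 1 + 8·33670 = 269361, and √269361 = 519.
So n = (1 + 519) / 4 = 520/4 = 130.
Check: 130·(2·130 − 1) = 33670. ✓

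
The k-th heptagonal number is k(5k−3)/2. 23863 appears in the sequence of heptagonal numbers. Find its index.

98

Set n(5n−3)/2 = 23863, giving 5n² − 3n − 47726 = 0.
The discriminant is 9 + 40·23863 = 954529, and √954529 = 977.
So n = (3 + 977) / 10 = 980/10 = 98.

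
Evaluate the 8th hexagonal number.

The 8th hexagonal number is n(2n−1) with n = 8.
8·(2·8 − 1) = 8·15 = 120.

120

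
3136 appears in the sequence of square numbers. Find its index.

56

We need n² = 3136, so n = √3136 = 56.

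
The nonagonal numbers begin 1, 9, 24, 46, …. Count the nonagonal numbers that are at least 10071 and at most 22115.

The n-th nonagonal number is n(7n−5)/2.
Smallest index with value ≥ 10071: n = 54 (giving 10071).
Largest index with value ≤ 22115: n = 79 (giving 21646).
Indices 54 through 79: 26 terms.

26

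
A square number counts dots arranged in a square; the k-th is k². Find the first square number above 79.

Solve n² > 79 for integer n.
The largest n with value ≤ 79 is 8 (since 64 ≤ 79 < 81), so the first above is n = 9, value 81.

81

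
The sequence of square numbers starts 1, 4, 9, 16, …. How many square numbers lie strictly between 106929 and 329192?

246

The n-th square number is n².
Smallest index with value > 106929: n = 328 (giving 107584).
Largest index with value < 329192: n = 573 (giving 328329).
Indices 328 through 573: 246 terms.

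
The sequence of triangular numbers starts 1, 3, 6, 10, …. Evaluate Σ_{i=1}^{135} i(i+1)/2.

Σ i(i+1)/2 = (Σi² + Σi) / 2 over i = 1..135.
Σi = 9180 and Σi² = 829260.
(1·829260 + 1·9180) / 2 = 838440/2 = 419220.

419220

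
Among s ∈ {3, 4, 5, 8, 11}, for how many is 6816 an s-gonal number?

1

s = 3: P(3, 116) = 6786 and P(3, 117) = 6903; 6816 is not s-gonal.
s = 4: P(4, 82) = 6724 and P(4, 83) = 6889; 6816 is not s-gonal.
s = 5: P(5, 67) = 6700 and P(5, 68) = 6902; 6816 is not s-gonal.
s = 8: P(8, 48) = 6816. ✓
s = 11: P(11, 39) = 6708 and P(11, 40) = 7060; 6816 is not s-gonal.
Hits: s ∈ {8} → 1.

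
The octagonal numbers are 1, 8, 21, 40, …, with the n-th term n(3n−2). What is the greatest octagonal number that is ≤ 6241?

5985

Solve n(3n−2) ≤ 6241 for integer n.
n = 45 gives 5985 ≤ 6241, while n = 46 gives 6256 > 6241; so the answer is 5985.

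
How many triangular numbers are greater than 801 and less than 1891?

21

The n-th triangular number is n(n+1)/2.
Smallest index with value > 801: n = 40 (giving 820).
Largest index with value < 1891: n = 60 (giving 1830).
Indices 40 through 60: 21 terms.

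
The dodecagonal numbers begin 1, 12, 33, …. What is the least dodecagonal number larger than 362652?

363420

Solve n(5n−4) > 362652 for integer n.
The largest n with value ≤ 362652 is 269 (since 360729 ≤ 362652 < 363420), so the first above is n = 270, value 363420.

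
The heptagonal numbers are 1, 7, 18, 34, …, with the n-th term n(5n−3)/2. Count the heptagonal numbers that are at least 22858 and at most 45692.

40

The n-th heptagonal number is n(5n−3)/2.
Smallest index with value ≥ 22858: n = 96 (giving 22896).
Largest index with value ≤ 45692: n = 135 (giving 45360).
Indices 96 through 135: 40 terms.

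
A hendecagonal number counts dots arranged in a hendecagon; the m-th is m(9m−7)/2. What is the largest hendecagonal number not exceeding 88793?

Solve n(9n−7)/2 ≤ 88793 for integer n.
n = 140 gives 87710 ≤ 88793, while n = 141 gives 88971 > 88793; so the answer is 87710.

87710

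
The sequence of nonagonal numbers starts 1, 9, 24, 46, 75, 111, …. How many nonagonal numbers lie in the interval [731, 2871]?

15

The n-th nonagonal number is n(7n−5)/2.
Smallest index with value ≥ 731: n = 15 (giving 750).
Largest index with value ≤ 2871: n = 29 (giving 2871).
Indices 15 through 29: 15 terms.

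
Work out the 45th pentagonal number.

3015

The 45th pentagonal number is n(3n−1)/2 with n = 45.
45·(3·45 − 1)/2 = 45·134/2 = 45·67 = 3015.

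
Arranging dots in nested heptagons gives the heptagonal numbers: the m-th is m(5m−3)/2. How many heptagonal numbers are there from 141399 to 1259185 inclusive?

The n-th heptagonal number is n(5n−3)/2.
Smallest index with value ≥ 141399: n = 239 (giving 142444).
Largest index with value ≤ 1259185: n = 710 (giving 1259185).
Indices 239 through 710: 472 terms.

472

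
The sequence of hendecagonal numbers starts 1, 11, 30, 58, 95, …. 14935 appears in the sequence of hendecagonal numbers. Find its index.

58

Set n(9n−7)/2 = 14935, giving 9n² − 7n − 29870 = 0.
The discriminant is 49 + 72·14935 = 1075369, and √1075369 = 1037.
So n = (7 + 1037) / 18 = 1044/18 = 58.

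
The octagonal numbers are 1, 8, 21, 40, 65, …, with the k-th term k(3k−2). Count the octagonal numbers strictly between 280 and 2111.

The n-th octagonal number is n(3n−2).
Smallest index with value > 280: n = 11 (giving 341).
Largest index with value < 2111: n = 26 (giving 1976).
Indices 11 through 26: 16 terms.

16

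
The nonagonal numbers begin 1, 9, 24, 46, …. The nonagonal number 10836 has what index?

Set n(7n−5)/2 = 10836, giving 7n² − 5n − 21672 = 0.
So n = (5 + 779) / 14 = 784/14 = 56.

56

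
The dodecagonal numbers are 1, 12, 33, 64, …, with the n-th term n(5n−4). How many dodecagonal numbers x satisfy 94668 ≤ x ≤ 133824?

27

The n-th dodecagonal number is n(5n−4).
Smallest index with value ≥ 94668: n = 138 (giving 94668).
Largest index with value ≤ 133824: n = 164 (giving 133824).
Indices 138 through 164: 27 terms.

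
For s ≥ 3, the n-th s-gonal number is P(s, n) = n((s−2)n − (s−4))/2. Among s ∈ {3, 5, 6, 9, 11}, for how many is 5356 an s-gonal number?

2

s = 3: P(3, 103) = 5356. ✓
s = 5: P(5, 59) = 5192 and P(5, 60) = 5370; 5356 is not s-gonal.
s = 6: P(6, 52) = 5356. ✓
s = 9: P(9, 39) = 5226 and P(9, 40) = 5500; 5356 is not s-gonal.
s = 11: P(11, 34) = 5083 and P(11, 35) = 5390; 5356 is not s-gonal.
Hits: s ∈ {3, 6} → 2.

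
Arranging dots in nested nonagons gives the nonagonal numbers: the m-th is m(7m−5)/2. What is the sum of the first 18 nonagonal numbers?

Σ i(7i−5)/2 = (7Σi² − 5Σi) / 2 over i = 1..18.
Σi = 171 and Σi² = 2109.
(7·2109 − 5·171) / 2 = 13908/2 = 6954.

6954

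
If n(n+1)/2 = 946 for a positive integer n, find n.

Set n(n+1)/2 = 946, giving n² + n − 1892 = 0.
The discriminant is 1 + 8·946 = 7569, and √7569 = 87.
So n = (-1 + 87) / 2 = 86/2 = 43.

43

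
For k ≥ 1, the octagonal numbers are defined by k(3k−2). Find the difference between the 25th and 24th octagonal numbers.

Consecutive octagonal numbers differ by 6n − 5: here 6·25 − 5 = 145.

145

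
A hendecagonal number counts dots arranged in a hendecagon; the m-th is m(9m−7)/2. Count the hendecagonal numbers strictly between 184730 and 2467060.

537

The n-th hendecagonal number is n(9n−7)/2.
Smallest index with value > 184730: n = 204 (giving 186558).
Largest index with value < 2467060: n = 740 (giving 2461610).
Indices 204 through 740: 537 terms.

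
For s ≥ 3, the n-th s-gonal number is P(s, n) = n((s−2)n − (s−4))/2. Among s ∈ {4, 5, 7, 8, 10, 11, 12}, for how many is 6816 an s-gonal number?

s = 4: P(4, 82) = 6724 and P(4, 83) = 6889; 6816 is not s-gonal.
s = 5: P(5, 67) = 6700 and P(5, 68) = 6902; 6816 is not s-gonal.
s = 7: P(7, 52) = 6682 and P(7, 53) = 6943; 6816 is not s-gonal.
s = 8: P(8, 48) = 6816. ✓
s = 10: P(10, 41) = 6601 and P(10, 42) = 6930; 6816 is not s-gonal.
s = 11: P(11, 39) = 6708 and P(11, 40) = 7060; 6816 is not s-gonal.
s = 12: P(12, 37) = 6697 and P(12, 38) = 7068; 6816 is not s-gonal.
Hits: s ∈ {8} → 1.

1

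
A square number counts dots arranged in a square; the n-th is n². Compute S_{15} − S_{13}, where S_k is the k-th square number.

15² = 225 and 13² = 169.
Difference: 225 − 169 = 56.

56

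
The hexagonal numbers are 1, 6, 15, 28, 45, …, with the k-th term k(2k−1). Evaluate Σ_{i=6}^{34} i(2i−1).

Σ i(2i−1) = 2Σi² − Σi over i = 6..34.
Σi = 595 − 15 = 580 and Σi² = 13685 − 55 = 13630.
2·13630 − 1·580 = 26680.

26680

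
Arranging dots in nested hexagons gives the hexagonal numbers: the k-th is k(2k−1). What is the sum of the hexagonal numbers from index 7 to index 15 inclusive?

2199

Σ i(2i−1) = 2Σi² − Σi over i = 7..15.
Σi = 120 − 21 = 99 and Σi² = 1240 − 91 = 1149.
2·1149 − 1·99 = 2199.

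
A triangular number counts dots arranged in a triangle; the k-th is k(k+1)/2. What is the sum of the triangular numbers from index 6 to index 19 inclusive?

1295

Σ i(i+1)/2 = (Σi² + Σi) / 2 over i = 6..19.
Σi = 190 − 15 = 175 and Σi² = 2470 − 55 = 2415.
(1·2415 + 1·175) / 2 = 2590/2 = 1295.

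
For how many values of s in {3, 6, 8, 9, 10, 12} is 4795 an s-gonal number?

s = 3: P(3, 97) = 4753 and P(3, 98) = 4851; 4795 is not s-gonal.
s = 6: P(6, 49) = 4753 and P(6, 50) = 4950; 4795 is not s-gonal.
s = 8: P(8, 40) = 4720 and P(8, 41) = 4961; 4795 is not s-gonal.
s = 9: P(9, 37) = 4699 and P(9, 38) = 4959; 4795 is not s-gonal.
s = 10: P(10, 35) = 4795. ✓
s = 12: P(12, 31) = 4681 and P(12, 32) = 4992; 4795 is not s-gonal.
Hits: s ∈ {10} → 1.

1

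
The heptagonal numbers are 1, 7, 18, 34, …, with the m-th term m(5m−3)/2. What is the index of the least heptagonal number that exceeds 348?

13

Solve n(5n−3)/2 > 348 for integer n.
The largest n with value ≤ 348 is 12 (since 342 ≤ 348 < 403), so the first above is n = 13, value 403.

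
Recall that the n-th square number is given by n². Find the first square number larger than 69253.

69696

Solve n² > 69253 for integer n.
The largest n with value ≤ 69253 is 263 (since 69169 ≤ 69253 < 69696), so the first above is n = 264, value 69696.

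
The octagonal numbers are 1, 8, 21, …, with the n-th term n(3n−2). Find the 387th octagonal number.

The 387th octagonal number is n(3n−2) with n = 387.
387·(3·387 − 2) = 387·1159 = 448533.

448533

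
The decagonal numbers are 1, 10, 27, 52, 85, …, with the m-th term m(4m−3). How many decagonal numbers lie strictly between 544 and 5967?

The n-th decagonal number is n(4n−3).
Smallest index with value > 544: n = 13 (giving 637).
Largest index with value < 5967: n = 38 (giving 5662).
Indices 13 through 38: 26 terms.

26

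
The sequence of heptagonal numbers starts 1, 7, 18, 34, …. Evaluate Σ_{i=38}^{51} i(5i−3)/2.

68943

Σ i(5i−3)/2 = (5Σi² − 3Σi) / 2 over i = 38..51.
Σi = 1326 − 703 = 623 and Σi² = 45526 − 17575 = 27951.
(5·27951 − 3·623) / 2 = 137886/2 = 68943.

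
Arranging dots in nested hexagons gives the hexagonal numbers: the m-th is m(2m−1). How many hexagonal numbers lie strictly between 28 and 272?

The n-th hexagonal number is n(2n−1).
Smallest index with value > 28: n = 5 (giving 45).
Largest index with value < 272: n = 11 (giving 231).
Indices 5 through 11: 7 terms.

7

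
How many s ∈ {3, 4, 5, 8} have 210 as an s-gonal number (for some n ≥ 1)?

s = 3: P(3, 20) = 210. ✓
s = 4: P(4, 14) = 196 and P(4, 15) = 225; 210 is not s-gonal.
s = 5: P(5, 12) = 210. ✓
s = 8: P(8, 8) = 176 and P(8, 9) = 225; 210 is not s-gonal.
Hits: s ∈ {3, 5} → 2.

2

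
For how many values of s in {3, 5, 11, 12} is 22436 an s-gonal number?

1

s = 3: P(3, 211) = 22366 and P(3, 212) = 22578; 22436 is not s-gonal.
s = 5: P(5, 122) = 22265 and P(5, 123) = 22632; 22436 is not s-gonal.
s = 11: P(11, 71) = 22436. ✓
s = 12: P(12, 67) = 22177 and P(12, 68) = 22848; 22436 is not s-gonal.
Hits: s ∈ {11} → 1.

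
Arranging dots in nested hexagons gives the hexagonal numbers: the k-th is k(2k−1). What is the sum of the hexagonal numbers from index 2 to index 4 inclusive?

Σ i(2i−1) = 2Σi² − Σi over i = 2..4.
Σi = 10 − 1 = 9 and Σi² = 30 − 1 = 29.
2·29 − 1·9 = 49.

49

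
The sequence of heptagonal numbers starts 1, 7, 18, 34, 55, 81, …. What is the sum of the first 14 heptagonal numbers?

Σ i(5i−3)/2 = (5Σi² − 3Σi) / 2 over i = 1..14.
Σi = 105 and Σi² = 1015.
(5·1015 − 3·105) / 2 = 4760/2 = 2380.

2380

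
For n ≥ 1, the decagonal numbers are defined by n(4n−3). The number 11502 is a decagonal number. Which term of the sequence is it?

54

Set n(4n−3) = 11502, giving 4n² − 3n − 11502 = 0.
The discriminant is 9 + 16·11502 = 184041, and √184041 = 429.
So n = (3 + 429) / 8 = 432/8 = 54.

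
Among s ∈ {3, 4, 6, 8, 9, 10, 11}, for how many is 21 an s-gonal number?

2

s = 3: P(3, 6) = 21. ✓
s = 4: P(4, 4) = 16 and P(4, 5) = 25; 21 is not s-gonal.
s = 6: P(6, 3) = 15 and P(6, 4) = 28; 21 is not s-gonal.
s = 8: P(8, 3) = 21. ✓
s = 9: P(9, 2) = 9 and P(9, 3) = 24; 21 is not s-gonal.
s = 10: P(10, 2) = 10 and P(10, 3) = 27; 21 is not s-gonal.
s = 11: P(11, 2) = 11 and P(11, 3) = 30; 21 is not s-gonal.
Hits: s ∈ {3, 8} → 2.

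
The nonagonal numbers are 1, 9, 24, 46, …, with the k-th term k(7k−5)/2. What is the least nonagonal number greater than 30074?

Solve n(7n−5)/2 > 30074 for integer n.
The largest n with value ≤ 30074 is 93 (since 30039 ≤ 30074 < 30691), so the first above is n = 94, value 30691.

30691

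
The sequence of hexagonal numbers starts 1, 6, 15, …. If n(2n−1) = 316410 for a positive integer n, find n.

Set n(2n−1) = 316410, giving 2n² − n − 316410 = 0.
So n = (1 + 1591) / 4 = 1592/4 = 398.

398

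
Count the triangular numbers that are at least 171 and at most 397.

The n-th triangular number is n(n+1)/2.
Smallest index with value ≥ 171: n = 18 (giving 171).
Largest index with value ≤ 397: n = 27 (giving 378).
Indices 18 through 27: 10 terms.

10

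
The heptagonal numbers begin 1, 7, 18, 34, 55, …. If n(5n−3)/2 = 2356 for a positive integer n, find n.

31

Set n(5n−3)/2 = 2356, giving 5n² − 3n − 4712 = 0.
The discriminant is 9 + 40·2356 = 94249, and √94249 = 307.
So n = (3 + 307) / 10 = 310/10 = 31.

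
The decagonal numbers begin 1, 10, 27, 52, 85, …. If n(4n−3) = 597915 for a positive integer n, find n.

387

Set n(4n−3) = 597915, giving 4n² − 3n − 597915 = 0.
The discriminant is 9 + 16·597915 = 9566649, and √9566649 = 3093.
So n = (3 + 3093) / 8 = 3096/8 = 387.
Check: 387·(4·387 − 3) = 597915. ✓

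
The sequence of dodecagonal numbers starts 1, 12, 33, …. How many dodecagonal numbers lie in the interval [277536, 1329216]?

281

The n-th dodecagonal number is n(5n−4).
Smallest index with value ≥ 277536: n = 236 (giving 277536).
Largest index with value ≤ 1329216: n = 516 (giving 1329216).
Indices 236 through 516: 281 terms.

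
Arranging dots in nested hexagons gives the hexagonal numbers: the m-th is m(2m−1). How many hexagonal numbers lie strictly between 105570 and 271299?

138

The n-th hexagonal number is n(2n−1).
Smallest index with value > 105570: n = 231 (giving 106491).
Largest index with value < 271299: n = 368 (giving 270480).
Indices 231 through 368: 138 terms.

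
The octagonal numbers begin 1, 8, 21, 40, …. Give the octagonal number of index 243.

The 243rd octagonal number is n(3n−2) with n = 243.
243·(3·243 − 2) = 243·727 = 176661.

176661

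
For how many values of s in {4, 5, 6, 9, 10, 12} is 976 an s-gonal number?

1

s = 4: P(4, 31) = 961 and P(4, 32) = 1024; 976 is not s-gonal.
s = 5: P(5, 25) = 925 and P(5, 26) = 1001; 976 is not s-gonal.
s = 6: P(6, 22) = 946 and P(6, 23) = 1035; 976 is not s-gonal.
s = 9: P(9, 17) = 969 and P(9, 18) = 1089; 976 is not s-gonal.
s = 10: P(10, 16) = 976. ✓
s = 12: P(12, 14) = 924 and P(12, 15) = 1065; 976 is not s-gonal.
Hits: s ∈ {10} → 1.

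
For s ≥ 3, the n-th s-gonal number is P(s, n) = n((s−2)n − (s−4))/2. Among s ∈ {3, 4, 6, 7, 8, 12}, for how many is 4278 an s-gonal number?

1

s = 3: P(3, 92) = 4278. ✓
s = 4: P(4, 65) = 4225 and P(4, 66) = 4356; 4278 is not s-gonal.
s = 6: P(6, 46) = 4186 and P(6, 47) = 4371; 4278 is not s-gonal.
s = 7: P(7, 41) = 4141 and P(7, 42) = 4347; 4278 is not s-gonal.
s = 8: P(8, 38) = 4256 and P(8, 39) = 4485; 4278 is not s-gonal.
s = 12: P(12, 29) = 4089 and P(12, 30) = 4380; 4278 is not s-gonal.
Hits: s ∈ {3} → 1.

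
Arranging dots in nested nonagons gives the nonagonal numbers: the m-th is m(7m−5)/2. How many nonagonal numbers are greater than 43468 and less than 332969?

197

The n-th nonagonal number is n(7n−5)/2.
Smallest index with value > 43468: n = 112 (giving 43624).
Largest index with value < 332969: n = 308 (giving 331254).
Indices 112 through 308: 197 terms.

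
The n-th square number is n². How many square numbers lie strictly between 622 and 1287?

The n-th square number is n².
Smallest index with value > 622: n = 25 (giving 625).
Largest index with value < 1287: n = 35 (giving 1225).
Indices 25 through 35: 11 terms.

11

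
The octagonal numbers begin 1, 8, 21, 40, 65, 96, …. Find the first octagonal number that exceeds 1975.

1976

Solve n(3n−2) > 1975 for integer n.
The largest n with value ≤ 1975 is 25 (since 1825 ≤ 1975 < 1976), so the first above is n = 26, value 1976.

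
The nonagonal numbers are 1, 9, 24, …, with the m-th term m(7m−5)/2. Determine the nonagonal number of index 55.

The 55th nonagonal number is n(7n−5)/2 with n = 55.
55·(7·55 − 5)/2 = 55·380/2 = 55·190 = 10450.

10450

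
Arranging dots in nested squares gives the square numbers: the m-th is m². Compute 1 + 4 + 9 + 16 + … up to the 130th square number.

Σ_{i=1}^{130} i² = 130·131·261/6 = 740805.

740805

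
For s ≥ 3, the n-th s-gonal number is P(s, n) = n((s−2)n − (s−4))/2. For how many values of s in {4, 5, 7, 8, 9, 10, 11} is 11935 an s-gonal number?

1

s = 4: P(4, 109) = 11881 and P(4, 110) = 12100; 11935 is not s-gonal.
s = 5: P(5, 89) = 11837 and P(5, 90) = 12105; 11935 is not s-gonal.
s = 7: P(7, 69) = 11799 and P(7, 70) = 12145; 11935 is not s-gonal.
s = 8: P(8, 63) = 11781 and P(8, 64) = 12160; 11935 is not s-gonal.
s = 9: P(9, 58) = 11629 and P(9, 59) = 12036; 11935 is not s-gonal.
s = 10: P(10, 55) = 11935. ✓
s = 11: P(11, 51) = 11526 and P(11, 52) = 11986; 11935 is not s-gonal.
Hits: s ∈ {10} → 1.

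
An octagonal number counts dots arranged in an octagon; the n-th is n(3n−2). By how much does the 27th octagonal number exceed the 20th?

27·(3·27 − 2) = 2133 and 20·(3·20 − 2) = 1160.
Difference: 2133 − 1160 = 973.

973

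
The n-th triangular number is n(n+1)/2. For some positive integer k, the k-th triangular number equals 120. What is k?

15

Set n(n+1)/2 = 120, giving n² + n − 240 = 0.
The discriminant is 1 + 8·120 = 961, and √961 = 31.
So n = (-1 + 31) / 2 = 30/2 = 15.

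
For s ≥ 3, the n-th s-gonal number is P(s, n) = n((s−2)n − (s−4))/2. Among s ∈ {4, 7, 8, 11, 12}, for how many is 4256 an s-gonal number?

s = 4: P(4, 65) = 4225 and P(4, 66) = 4356; 4256 is not s-gonal.
s = 7: P(7, 41) = 4141 and P(7, 42) = 4347; 4256 is not s-gonal.
s = 8: P(8, 38) = 4256. ✓
s = 11: P(11, 31) = 4216 and P(11, 32) = 4496; 4256 is not s-gonal.
s = 12: P(12, 29) = 4089 and P(12, 30) = 4380; 4256 is not s-gonal.
Hits: s ∈ {8} → 1.

1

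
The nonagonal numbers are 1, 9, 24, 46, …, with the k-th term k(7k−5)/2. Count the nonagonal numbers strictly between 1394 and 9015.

31

The n-th nonagonal number is n(7n−5)/2.
Smallest index with value > 1394: n = 21 (giving 1491).
Largest index with value < 9015: n = 51 (giving 8976).
Indices 21 through 51: 31 terms.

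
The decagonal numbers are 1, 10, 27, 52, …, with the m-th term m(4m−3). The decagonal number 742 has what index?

14

Set n(4n−3) = 742, giving 4n² − 3n − 742 = 0.
The discriminant is 9 + 16·742 = 11881, and √11881 = 109.
So n = (3 + 109) / 8 = 112/8 = 14.
Check: 14·(4·14 − 3) = 742. ✓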